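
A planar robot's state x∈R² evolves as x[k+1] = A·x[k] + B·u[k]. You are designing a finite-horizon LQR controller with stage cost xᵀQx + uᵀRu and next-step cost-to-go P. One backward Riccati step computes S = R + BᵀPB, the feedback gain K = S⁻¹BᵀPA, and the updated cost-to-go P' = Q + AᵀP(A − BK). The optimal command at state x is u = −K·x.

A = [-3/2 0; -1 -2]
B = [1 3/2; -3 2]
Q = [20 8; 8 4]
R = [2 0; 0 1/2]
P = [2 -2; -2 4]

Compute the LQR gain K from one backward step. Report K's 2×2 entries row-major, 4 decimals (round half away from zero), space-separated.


BᵀP = [8.0000 -14.0000; -1.0000 5.0000]
S = R + BᵀPB = [2 0; 0 1/2] + [50.0000 -16.0000; -16.0000 8.5000] = [52.0000 -16.0000; -16.0000 9.0000]
BᵀPA = [2.0000 28.0000; -3.5000 -10.0000]
K = S⁻¹·BᵀPA = [-0.1792 0.4340; -0.7075 -0.3396]
A−BK = [-0.2594 0.0755; -0.1226 -0.0189]
AᵀP(A−BK) = [0.3821 -0.0566; -0.0566 0.4528]
P' = Q + AᵀP(A−BK) = [20.3821 7.9434; 7.9434 4.4528]
tr(P') = 24.8349

-0.1792 0.4340 -0.7075 -0.3396


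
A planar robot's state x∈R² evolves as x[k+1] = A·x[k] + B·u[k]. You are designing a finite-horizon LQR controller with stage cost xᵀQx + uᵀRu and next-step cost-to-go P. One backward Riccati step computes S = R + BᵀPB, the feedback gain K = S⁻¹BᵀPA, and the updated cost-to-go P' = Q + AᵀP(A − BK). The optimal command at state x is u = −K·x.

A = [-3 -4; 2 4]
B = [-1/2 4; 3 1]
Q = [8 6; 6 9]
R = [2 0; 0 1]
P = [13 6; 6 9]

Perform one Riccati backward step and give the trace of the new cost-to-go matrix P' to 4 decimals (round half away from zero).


BᵀP = [11.5000 24.0000; 58.0000 33.0000]
S = R + BᵀPB = [2 0; 0 1] + [66.2500 70.0000; 70.0000 265.0000] = [68.2500 70.0000; 70.0000 266.0000]
BᵀPA = [13.5000 50.0000; -108.0000 -100.0000]
K = S⁻¹·BᵀPA = [0.8413 1.5316; -0.6274 -0.7790]
A−BK = [-0.0697 -0.1183; 0.1035 0.1843]
AᵀP(A−BK) = [1.8822 3.1941; 3.1941 5.5242]
P' = Q + AᵀP(A−BK) = [9.8822 9.1941; 9.1941 14.5242]
tr(P') = 24.4064

24.4064


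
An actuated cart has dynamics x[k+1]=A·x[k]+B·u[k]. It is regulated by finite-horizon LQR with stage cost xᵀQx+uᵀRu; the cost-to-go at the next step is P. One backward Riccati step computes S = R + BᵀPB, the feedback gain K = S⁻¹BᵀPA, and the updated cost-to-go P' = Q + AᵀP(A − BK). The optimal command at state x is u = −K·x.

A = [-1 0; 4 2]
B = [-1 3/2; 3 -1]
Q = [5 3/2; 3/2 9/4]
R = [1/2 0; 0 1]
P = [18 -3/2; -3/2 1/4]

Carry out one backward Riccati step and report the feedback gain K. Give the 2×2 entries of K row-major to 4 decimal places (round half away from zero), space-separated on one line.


BᵀP = [-22.5000 2.2500; 28.5000 -2.5000]
S = R + BᵀPB = [1/2 0; 0 1] + [29.2500 -36.0000; -36.0000 45.2500] = [29.7500 -36.0000; -36.0000 46.2500]
BᵀPA = [31.5000 4.5000; -38.5000 -5.0000]
K = S⁻¹·BᵀPA = [0.8866 0.3518; -0.1423 0.1658]
A−BK = [0.1001 0.1032; 1.1978 1.1102]
AᵀP(A−BK) = [0.5927 0.2987; 0.2987 0.2455]
P' = Q + AᵀP(A−BK) = [5.5927 1.7987; 1.7987 2.4955]
tr(P') = 8.0882

0.8866 0.3518 -0.1423 0.1658


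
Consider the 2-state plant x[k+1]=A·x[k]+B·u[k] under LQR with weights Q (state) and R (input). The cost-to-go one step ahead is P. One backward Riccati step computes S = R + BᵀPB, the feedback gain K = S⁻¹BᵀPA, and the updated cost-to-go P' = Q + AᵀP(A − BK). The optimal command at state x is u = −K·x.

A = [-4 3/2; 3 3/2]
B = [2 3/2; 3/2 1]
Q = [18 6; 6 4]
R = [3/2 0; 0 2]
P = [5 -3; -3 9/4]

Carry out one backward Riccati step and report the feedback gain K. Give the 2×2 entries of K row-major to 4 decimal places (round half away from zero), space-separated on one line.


BᵀP = [5.5000 -2.6250; 4.5000 -2.2500]
S = R + BᵀPB = [3/2 0; 0 2] + [7.0625 5.6250; 5.6250 4.5000] = [8.5625 5.6250; 5.6250 6.5000]
BᵀPA = [-29.8750 4.3125; -24.7500 3.3750]
K = S⁻¹·BᵀPA = [-2.2889 0.3767; -1.8269 0.1932]
A−BK = [3.3182 0.4567; 8.2602 0.7417]
AᵀP(A−BK) = [58.6532 0.6617; 0.6617 0.5358]
P' = Q + AᵀP(A−BK) = [76.6532 6.6617; 6.6617 4.5358]
tr(P') = 81.1890

-2.2889 0.3767 -1.8269 0.1932


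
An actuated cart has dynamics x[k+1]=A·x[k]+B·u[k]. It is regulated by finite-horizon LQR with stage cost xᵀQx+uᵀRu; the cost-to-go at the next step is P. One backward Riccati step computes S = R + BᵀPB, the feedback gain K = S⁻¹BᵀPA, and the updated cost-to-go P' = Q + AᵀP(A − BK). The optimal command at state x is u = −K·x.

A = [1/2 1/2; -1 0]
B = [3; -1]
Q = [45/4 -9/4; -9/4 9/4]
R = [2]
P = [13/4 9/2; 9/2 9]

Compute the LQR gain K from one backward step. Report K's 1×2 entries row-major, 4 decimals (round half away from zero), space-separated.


BᵀP = [5.2500 4.5000]
S = R + BᵀPB = [2] + [11.2500] = [13.2500]
BᵀPA = [-1.8750 2.6250]
K = S⁻¹·BᵀPA = [-0.1415 0.1981]
A−BK = [0.9245 -0.0943; -1.1415 0.1981]
AᵀP(A−BK) = [5.0472 -1.0660; -1.0660 0.2925]
P' = Q + AᵀP(A−BK) = [16.2972 -3.3160; -3.3160 2.5425]
tr(P') = 18.8396

-0.1415 0.1981


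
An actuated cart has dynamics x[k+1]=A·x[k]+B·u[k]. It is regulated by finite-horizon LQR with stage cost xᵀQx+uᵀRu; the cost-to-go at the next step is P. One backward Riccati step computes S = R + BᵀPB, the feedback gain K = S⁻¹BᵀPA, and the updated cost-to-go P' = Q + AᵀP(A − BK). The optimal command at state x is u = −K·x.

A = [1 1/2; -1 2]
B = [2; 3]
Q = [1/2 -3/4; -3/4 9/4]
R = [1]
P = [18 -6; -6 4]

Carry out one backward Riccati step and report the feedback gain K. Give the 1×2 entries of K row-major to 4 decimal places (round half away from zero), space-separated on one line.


BᵀP = [18.0000 0.0000]
S = R + BᵀPB = [1] + [36.0000] = [37.0000]
BᵀPA = [18.0000 9.0000]
K = S⁻¹·BᵀPA = [0.4865 0.2432]
A−BK = [0.0270 0.0135; -2.4595 1.2703]
AᵀP(A−BK) = [25.2432 -12.3784; -12.3784 6.3108]
P' = Q + AᵀP(A−BK) = [25.7432 -13.1284; -13.1284 8.5608]
tr(P') = 34.3041

0.4865 0.2432


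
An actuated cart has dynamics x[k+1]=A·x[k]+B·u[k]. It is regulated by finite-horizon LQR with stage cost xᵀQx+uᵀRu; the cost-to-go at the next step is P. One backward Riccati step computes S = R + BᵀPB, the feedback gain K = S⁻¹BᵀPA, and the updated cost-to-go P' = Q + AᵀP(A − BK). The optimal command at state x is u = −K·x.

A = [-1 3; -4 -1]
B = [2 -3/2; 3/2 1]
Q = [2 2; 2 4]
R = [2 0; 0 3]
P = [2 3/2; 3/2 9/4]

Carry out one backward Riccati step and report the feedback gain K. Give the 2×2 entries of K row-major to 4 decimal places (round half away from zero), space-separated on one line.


BᵀP = [6.2500 6.3750; -1.5000 0.0000]
S = R + BᵀPB = [2 0; 0 3] + [22.0625 -3.0000; -3.0000 2.2500] = [24.0625 -3.0000; -3.0000 5.2500]
BᵀPA = [-31.7500 12.3750; 1.5000 -4.5000]
K = S⁻¹·BᵀPA = [-1.3823 0.4387; -0.5042 -0.6065]
A−BK = [1.0084 1.2129; -1.4223 -1.0515]
AᵀP(A−BK) = [6.8670 1.3376; 1.3376 3.0923]
P' = Q + AᵀP(A−BK) = [8.8670 3.3376; 3.3376 7.0923]
tr(P') = 15.9592

-1.3823 0.4387 -0.5042 -0.6065


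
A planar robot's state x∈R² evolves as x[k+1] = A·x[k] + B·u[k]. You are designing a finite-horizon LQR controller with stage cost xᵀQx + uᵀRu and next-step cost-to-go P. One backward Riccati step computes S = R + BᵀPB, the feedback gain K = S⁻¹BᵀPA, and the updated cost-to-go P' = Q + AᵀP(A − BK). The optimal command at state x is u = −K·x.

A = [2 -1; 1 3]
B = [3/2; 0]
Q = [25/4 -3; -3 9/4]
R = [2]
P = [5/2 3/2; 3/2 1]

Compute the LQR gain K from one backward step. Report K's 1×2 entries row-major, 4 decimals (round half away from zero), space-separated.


BᵀP = [3.7500 2.2500]
S = R + BᵀPB = [2] + [5.6250] = [7.6250]
BᵀPA = [9.7500 3.0000]
K = S⁻¹·BᵀPA = [1.2787 0.3934]
A−BK = [0.0820 -1.5902; 1.0000 3.0000]
AᵀP(A−BK) = [4.5328 1.6639; 1.6639 1.3197]
P' = Q + AᵀP(A−BK) = [10.7828 -1.3361; -1.3361 3.5697]
tr(P') = 14.3525

1.2787 0.3934


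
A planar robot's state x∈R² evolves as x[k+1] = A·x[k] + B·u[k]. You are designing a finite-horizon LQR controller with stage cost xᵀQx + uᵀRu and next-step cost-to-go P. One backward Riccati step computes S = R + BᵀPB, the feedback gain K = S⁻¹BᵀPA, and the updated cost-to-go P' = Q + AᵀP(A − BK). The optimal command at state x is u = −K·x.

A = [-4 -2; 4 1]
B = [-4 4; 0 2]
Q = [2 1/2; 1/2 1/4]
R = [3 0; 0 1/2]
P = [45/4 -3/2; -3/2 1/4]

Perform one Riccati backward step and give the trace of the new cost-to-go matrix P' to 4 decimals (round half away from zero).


BᵀP = [-45.0000 6.0000; 42.0000 -5.5000]
S = R + BᵀPB = [3 0; 0 1/2] + [180.0000 -168.0000; -168.0000 157.0000] = [183.0000 -168.0000; -168.0000 157.5000]
BᵀPA = [204.0000 96.0000; -190.0000 -89.5000]
K = S⁻¹·BᵀPA = [0.3509 0.1404; -0.8321 -0.4185]
A−BK = [0.7318 0.2356; 5.6642 1.8371]
AᵀP(A−BK) = [2.3258 0.8446; 0.8446 0.3164]
P' = Q + AᵀP(A−BK) = [4.3258 1.3446; 1.3446 0.5664]
tr(P') = 4.8922

4.8922


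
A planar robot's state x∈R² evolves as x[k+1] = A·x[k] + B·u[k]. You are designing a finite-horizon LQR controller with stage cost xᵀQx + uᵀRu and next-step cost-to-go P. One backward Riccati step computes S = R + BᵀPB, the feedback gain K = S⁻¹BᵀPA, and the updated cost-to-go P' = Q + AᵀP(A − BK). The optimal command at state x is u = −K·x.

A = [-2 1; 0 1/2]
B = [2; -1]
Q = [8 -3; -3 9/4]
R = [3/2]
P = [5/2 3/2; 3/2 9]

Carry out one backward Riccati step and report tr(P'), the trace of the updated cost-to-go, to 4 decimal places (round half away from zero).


23.1034

BᵀP = [3.5000 -6.0000]
S = R + BᵀPB = [3/2] + [13.0000] = [14.5000]
BᵀPA = [-7.0000 0.5000]
K = S⁻¹·BᵀPA = [-0.4828 0.0345]
A−BK = [-1.0345 0.9310; -0.4828 0.5345]
AᵀP(A−BK) = [6.6207 -6.2586; -6.2586 6.2328]
P' = Q + AᵀP(A−BK) = [14.6207 -9.2586; -9.2586 8.4828]
tr(P') = 23.1034


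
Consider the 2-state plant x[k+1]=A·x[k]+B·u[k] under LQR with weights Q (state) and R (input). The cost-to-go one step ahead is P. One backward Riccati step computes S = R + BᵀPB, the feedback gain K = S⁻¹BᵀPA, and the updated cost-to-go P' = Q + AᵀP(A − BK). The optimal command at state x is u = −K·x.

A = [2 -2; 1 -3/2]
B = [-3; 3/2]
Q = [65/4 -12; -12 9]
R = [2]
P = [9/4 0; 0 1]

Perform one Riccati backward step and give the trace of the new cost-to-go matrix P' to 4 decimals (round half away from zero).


35.4566

BᵀP = [-6.7500 1.5000]
S = R + BᵀPB = [2] + [22.5000] = [24.5000]
BᵀPA = [-12.0000 11.2500]
K = S⁻¹·BᵀPA = [-0.4898 0.4592]
A−BK = [0.5306 -0.6224; 1.7347 -2.1888]
AᵀP(A−BK) = [4.1224 -4.9898; -4.9898 6.0842]
P' = Q + AᵀP(A−BK) = [20.3724 -16.9898; -16.9898 15.0842]
tr(P') = 35.4566


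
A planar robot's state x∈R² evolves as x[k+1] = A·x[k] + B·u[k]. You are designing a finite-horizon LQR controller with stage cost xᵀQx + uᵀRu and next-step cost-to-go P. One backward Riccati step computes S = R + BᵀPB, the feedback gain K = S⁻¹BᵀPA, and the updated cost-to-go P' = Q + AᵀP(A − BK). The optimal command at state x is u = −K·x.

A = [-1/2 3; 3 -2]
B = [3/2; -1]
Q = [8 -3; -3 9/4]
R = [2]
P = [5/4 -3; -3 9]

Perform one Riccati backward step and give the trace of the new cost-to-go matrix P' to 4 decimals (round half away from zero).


BᵀP = [4.8750 -13.5000]
S = R + BᵀPB = [2] + [20.8125] = [22.8125]
BᵀPA = [-42.9375 41.6250]
K = S⁻¹·BᵀPA = [-1.8822 1.8247]
A−BK = [2.3233 0.2630; 1.1178 -0.1753]
AᵀP(A−BK) = [9.4959 -7.5288; -7.5288 7.2986]
P' = Q + AᵀP(A−BK) = [17.4959 -10.5288; -10.5288 9.5486]
tr(P') = 27.0445

27.0445


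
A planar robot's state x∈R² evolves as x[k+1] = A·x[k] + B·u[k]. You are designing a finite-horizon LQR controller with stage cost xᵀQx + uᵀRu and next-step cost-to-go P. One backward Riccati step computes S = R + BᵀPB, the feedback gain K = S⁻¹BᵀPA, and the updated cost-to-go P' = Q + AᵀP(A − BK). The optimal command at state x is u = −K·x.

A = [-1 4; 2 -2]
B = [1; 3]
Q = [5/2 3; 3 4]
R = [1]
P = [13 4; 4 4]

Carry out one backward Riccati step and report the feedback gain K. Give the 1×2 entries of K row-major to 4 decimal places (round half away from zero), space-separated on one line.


BᵀP = [25.0000 16.0000]
S = R + BᵀPB = [1] + [73.0000] = [74.0000]
BᵀPA = [7.0000 68.0000]
K = S⁻¹·BᵀPA = [0.0946 0.9189]
A−BK = [-1.0946 3.0811; 1.7162 -4.7568]
AᵀP(A−BK) = [12.3378 -34.4324; -34.4324 97.5135]
P' = Q + AᵀP(A−BK) = [14.8378 -31.4324; -31.4324 101.5135]
tr(P') = 116.3514

0.0946 0.9189


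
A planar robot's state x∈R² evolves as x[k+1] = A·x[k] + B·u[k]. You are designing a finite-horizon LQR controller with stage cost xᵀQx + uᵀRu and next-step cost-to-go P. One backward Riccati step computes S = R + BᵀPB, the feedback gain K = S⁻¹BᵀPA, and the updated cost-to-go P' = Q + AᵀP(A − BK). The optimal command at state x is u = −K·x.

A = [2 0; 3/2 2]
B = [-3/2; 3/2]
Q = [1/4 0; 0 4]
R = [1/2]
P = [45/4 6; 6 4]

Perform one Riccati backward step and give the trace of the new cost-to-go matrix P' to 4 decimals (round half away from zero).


53.1540

BᵀP = [-7.8750 -3.0000]
S = R + BᵀPB = [1/2] + [7.3125] = [7.8125]
BᵀPA = [-20.2500 -6.0000]
K = S⁻¹·BᵀPA = [-2.5920 -0.7680]
A−BK = [-1.8880 -1.1520; 5.3880 3.1520]
AᵀP(A−BK) = [37.5120 20.4480; 20.4480 11.3920]
P' = Q + AᵀP(A−BK) = [37.7620 20.4480; 20.4480 15.3920]
tr(P') = 53.1540


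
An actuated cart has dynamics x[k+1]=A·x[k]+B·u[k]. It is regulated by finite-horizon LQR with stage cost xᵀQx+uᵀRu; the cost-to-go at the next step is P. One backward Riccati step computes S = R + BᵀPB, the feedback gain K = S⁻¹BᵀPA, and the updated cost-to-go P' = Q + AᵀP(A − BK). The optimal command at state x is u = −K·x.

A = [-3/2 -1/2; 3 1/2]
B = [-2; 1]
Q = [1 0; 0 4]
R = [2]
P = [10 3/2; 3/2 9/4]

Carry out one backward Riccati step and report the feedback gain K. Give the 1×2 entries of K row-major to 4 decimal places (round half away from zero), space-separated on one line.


BᵀP = [-18.5000 -0.7500]
S = R + BᵀPB = [2] + [36.2500] = [38.2500]
BᵀPA = [25.5000 8.8750]
K = S⁻¹·BᵀPA = [0.6667 0.2320]
A−BK = [-0.1667 -0.0359; 2.3333 0.2680]
AᵀP(A−BK) = [12.2500 1.5833; 1.5833 0.2533]
P' = Q + AᵀP(A−BK) = [13.2500 1.5833; 1.5833 4.2533]
tr(P') = 17.5033

0.6667 0.2320


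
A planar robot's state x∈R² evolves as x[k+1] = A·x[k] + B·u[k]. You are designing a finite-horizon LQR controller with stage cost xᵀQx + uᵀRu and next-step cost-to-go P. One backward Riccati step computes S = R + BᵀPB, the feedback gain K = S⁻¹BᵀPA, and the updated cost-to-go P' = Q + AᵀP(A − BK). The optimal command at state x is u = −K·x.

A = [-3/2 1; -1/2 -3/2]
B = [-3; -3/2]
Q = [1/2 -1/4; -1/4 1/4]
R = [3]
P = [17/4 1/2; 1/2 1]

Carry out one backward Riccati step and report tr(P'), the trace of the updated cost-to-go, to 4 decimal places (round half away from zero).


4.7695

BᵀP = [-13.5000 -3.0000]
S = R + BᵀPB = [3] + [45.0000] = [48.0000]
BᵀPA = [21.7500 -9.0000]
K = S⁻¹·BᵀPA = [0.4531 -0.1875]
A−BK = [-0.1406 0.4375; 0.1797 -1.7813]
AᵀP(A−BK) = [0.7070 -0.6719; -0.6719 3.3125]
P' = Q + AᵀP(A−BK) = [1.2070 -0.9219; -0.9219 3.5625]
tr(P') = 4.7695


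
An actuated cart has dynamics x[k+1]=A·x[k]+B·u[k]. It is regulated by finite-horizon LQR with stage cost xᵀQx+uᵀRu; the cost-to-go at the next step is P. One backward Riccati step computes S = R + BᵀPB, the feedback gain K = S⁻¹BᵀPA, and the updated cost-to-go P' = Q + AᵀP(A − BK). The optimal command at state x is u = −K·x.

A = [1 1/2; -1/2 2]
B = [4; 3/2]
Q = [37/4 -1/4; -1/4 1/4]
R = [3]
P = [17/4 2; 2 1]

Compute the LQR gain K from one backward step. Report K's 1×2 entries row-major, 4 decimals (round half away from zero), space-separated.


0.1568 0.2982

BᵀP = [20.0000 9.5000]
S = R + BᵀPB = [3] + [94.2500] = [97.2500]
BᵀPA = [15.2500 29.0000]
K = S⁻¹·BᵀPA = [0.1568 0.2982]
A−BK = [0.3728 -0.6928; -0.7352 1.5527]
AᵀP(A−BK) = [0.1086 0.0774; 0.0774 0.4147]
P' = Q + AᵀP(A−BK) = [9.3586 -0.1726; -0.1726 0.6647]
tr(P') = 10.0233


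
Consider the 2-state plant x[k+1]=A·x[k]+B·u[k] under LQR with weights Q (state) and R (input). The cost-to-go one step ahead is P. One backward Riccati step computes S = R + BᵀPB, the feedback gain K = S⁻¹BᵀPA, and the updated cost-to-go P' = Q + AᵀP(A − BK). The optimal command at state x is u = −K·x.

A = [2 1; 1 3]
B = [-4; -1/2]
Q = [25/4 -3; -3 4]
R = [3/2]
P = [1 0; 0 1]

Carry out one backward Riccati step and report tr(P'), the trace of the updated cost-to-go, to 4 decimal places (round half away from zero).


19.4754

BᵀP = [-4.0000 -0.5000]
S = R + BᵀPB = [3/2] + [16.2500] = [17.7500]
BᵀPA = [-8.5000 -5.5000]
K = S⁻¹·BᵀPA = [-0.4789 -0.3099]
A−BK = [0.0845 -0.2394; 0.7606 2.8451]
AᵀP(A−BK) = [0.9296 2.3662; 2.3662 8.2958]
P' = Q + AᵀP(A−BK) = [7.1796 -0.6338; -0.6338 12.2958]
tr(P') = 19.4754


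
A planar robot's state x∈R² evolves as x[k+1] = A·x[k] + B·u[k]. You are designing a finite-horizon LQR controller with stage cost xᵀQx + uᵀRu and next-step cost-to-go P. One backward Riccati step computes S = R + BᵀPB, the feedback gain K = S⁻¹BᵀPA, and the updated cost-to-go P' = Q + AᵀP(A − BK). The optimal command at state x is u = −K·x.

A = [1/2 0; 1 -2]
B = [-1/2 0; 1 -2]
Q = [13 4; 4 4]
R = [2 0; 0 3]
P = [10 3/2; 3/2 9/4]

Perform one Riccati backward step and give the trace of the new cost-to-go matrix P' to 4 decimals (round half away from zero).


BᵀP = [-3.5000 1.5000; -3.0000 -4.5000]
S = R + BᵀPB = [2 0; 0 3] + [3.2500 -3.0000; -3.0000 9.0000] = [5.2500 -3.0000; -3.0000 12.0000]
BᵀPA = [-0.2500 -3.0000; -6.0000 9.0000]
K = S⁻¹·BᵀPA = [-0.3889 -0.1667; -0.5972 0.7083]
A−BK = [0.3056 -0.0833; 0.1944 -0.4167]
AᵀP(A−BK) = [2.5694 -1.7917; -1.7917 2.1250]
P' = Q + AᵀP(A−BK) = [15.5694 2.2083; 2.2083 6.1250]
tr(P') = 21.6944

21.6944


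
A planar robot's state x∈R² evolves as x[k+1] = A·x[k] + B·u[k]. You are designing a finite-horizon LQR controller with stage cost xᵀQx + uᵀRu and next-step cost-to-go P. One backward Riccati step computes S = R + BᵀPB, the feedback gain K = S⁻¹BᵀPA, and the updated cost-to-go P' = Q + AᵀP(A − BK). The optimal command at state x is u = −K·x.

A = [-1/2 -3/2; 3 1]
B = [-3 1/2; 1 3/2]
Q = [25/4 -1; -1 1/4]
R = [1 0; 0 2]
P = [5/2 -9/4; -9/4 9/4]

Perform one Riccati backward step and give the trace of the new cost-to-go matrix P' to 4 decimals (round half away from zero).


8.3489

BᵀP = [-9.7500 9.0000; -2.1250 2.2500]
S = R + BᵀPB = [1 0; 0 2] + [38.2500 8.6250; 8.6250 2.3125] = [39.2500 8.6250; 8.6250 4.3125]
BᵀPA = [31.8750 23.6250; 7.8125 5.4375]
K = S⁻¹·BᵀPA = [0.7386 0.5795; 0.3343 0.1018]
A−BK = [1.5487 0.1877; 1.7599 0.2678]
AᵀP(A−BK) = [1.4691 0.6068; 0.6068 0.3798]
P' = Q + AᵀP(A−BK) = [7.7191 -0.3932; -0.3932 0.6298]
tr(P') = 8.3489


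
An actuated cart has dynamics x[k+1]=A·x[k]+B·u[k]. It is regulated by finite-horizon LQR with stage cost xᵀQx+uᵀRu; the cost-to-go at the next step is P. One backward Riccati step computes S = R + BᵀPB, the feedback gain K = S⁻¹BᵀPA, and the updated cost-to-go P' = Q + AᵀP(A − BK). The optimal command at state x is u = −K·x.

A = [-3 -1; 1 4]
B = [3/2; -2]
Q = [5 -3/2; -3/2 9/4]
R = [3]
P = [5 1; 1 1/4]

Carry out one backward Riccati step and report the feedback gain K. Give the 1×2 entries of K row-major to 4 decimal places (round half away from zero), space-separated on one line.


-1.6757 -0.1622

BᵀP = [5.5000 1.0000]
S = R + BᵀPB = [3] + [6.2500] = [9.2500]
BᵀPA = [-15.5000 -1.5000]
K = S⁻¹·BᵀPA = [-1.6757 -0.1622]
A−BK = [-0.4865 -0.7568; -2.3514 3.6757]
AᵀP(A−BK) = [13.2770 0.4865; 0.4865 0.7568]
P' = Q + AᵀP(A−BK) = [18.2770 -1.0135; -1.0135 3.0068]
tr(P') = 21.2838


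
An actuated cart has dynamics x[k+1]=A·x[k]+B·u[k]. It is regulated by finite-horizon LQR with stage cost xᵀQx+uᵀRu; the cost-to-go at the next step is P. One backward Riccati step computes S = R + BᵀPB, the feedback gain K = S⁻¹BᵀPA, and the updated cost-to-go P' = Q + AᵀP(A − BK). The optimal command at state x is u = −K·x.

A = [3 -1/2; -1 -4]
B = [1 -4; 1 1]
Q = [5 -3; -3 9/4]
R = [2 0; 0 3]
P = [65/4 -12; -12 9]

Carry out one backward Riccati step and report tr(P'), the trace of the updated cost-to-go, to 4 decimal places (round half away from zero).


11.5015

BᵀP = [4.2500 -3.0000; -77.0000 57.0000]
S = R + BᵀPB = [2 0; 0 3] + [1.2500 -20.0000; -20.0000 365.0000] = [3.2500 -20.0000; -20.0000 368.0000]
BᵀPA = [15.7500 9.8750; -288.0000 -189.5000]
K = S⁻¹·BᵀPA = [0.0452 -0.1960; -0.7802 -0.5256]
A−BK = [-0.1658 -2.4064; -0.2651 -3.2784]
AᵀP(A−BK) = [1.8543 1.3398; 1.3398 2.3972]
P' = Q + AᵀP(A−BK) = [6.8543 -1.6602; -1.6602 4.6472]
tr(P') = 11.5015


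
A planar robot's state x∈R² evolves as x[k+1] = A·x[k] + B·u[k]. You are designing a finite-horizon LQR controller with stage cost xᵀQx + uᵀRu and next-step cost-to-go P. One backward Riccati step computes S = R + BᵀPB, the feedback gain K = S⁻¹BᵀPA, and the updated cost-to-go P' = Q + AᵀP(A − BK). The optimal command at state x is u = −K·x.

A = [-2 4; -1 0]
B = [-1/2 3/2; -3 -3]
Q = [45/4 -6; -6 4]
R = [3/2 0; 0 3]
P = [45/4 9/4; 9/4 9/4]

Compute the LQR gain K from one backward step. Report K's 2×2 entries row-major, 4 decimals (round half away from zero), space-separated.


1.1722 -1.8661 -0.8056 1.7641

BᵀP = [-12.3750 -7.8750; 10.1250 -3.3750]
S = R + BᵀPB = [3/2 0; 0 3] + [29.8125 5.0625; 5.0625 25.3125] = [31.3125 5.0625; 5.0625 28.3125]
BᵀPA = [32.6250 -49.5000; -16.8750 40.5000]
K = S⁻¹·BᵀPA = [1.1722 -1.8661; -0.8056 1.7641]
A−BK = [-0.2055 0.4208; 0.0996 -0.3058]
AᵀP(A−BK) = [4.4133 -8.3502; -8.3502 16.1829]
P' = Q + AᵀP(A−BK) = [15.6633 -14.3502; -14.3502 20.1829]
tr(P') = 35.8462


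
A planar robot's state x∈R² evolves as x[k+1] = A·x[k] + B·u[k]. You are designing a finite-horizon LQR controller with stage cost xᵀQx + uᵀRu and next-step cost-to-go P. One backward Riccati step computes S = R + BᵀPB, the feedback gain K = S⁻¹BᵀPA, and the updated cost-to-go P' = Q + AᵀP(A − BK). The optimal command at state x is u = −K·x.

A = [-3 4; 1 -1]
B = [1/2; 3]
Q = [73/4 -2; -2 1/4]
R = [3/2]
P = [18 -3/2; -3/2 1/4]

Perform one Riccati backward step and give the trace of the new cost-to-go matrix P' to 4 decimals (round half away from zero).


BᵀP = [4.5000 0.0000]
S = R + BᵀPB = [3/2] + [2.2500] = [3.7500]
BᵀPA = [-13.5000 18.0000]
K = S⁻¹·BᵀPA = [-3.6000 4.8000]
A−BK = [-1.2000 1.6000; 11.8000 -15.4000]
AᵀP(A−BK) = [122.6500 -161.9500; -161.9500 213.8500]
P' = Q + AᵀP(A−BK) = [140.9000 -163.9500; -163.9500 214.1000]
tr(P') = 355.0000

355.0000


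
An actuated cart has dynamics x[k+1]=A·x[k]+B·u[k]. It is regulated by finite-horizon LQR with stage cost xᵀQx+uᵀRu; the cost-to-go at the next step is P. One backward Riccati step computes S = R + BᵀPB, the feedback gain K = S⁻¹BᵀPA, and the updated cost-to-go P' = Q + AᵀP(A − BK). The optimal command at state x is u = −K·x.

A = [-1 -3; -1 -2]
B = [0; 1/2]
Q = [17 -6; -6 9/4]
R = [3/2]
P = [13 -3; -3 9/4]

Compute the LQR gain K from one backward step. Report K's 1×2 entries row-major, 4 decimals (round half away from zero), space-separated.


0.1818 1.0909

BᵀP = [-1.5000 1.1250]
S = R + BᵀPB = [3/2] + [0.5625] = [2.0625]
BᵀPA = [0.3750 2.2500]
K = S⁻¹·BᵀPA = [0.1818 1.0909]
A−BK = [-1.0000 -3.0000; -1.0909 -2.5455]
AᵀP(A−BK) = [9.1818 28.0909; 28.0909 87.5455]
P' = Q + AᵀP(A−BK) = [26.1818 22.0909; 22.0909 89.7955]
tr(P') = 115.9773


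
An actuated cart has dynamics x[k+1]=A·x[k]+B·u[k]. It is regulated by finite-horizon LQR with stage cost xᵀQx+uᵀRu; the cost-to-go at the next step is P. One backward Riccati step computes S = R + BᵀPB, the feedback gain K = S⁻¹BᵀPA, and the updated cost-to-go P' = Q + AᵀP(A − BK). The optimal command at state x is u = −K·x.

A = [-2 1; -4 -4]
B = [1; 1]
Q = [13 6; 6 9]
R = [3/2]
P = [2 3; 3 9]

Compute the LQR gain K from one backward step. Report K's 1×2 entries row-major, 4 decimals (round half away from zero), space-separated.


-3.1351 -2.3243

BᵀP = [5.0000 12.0000]
S = R + BᵀPB = [3/2] + [17.0000] = [18.5000]
BᵀPA = [-58.0000 -43.0000]
K = S⁻¹·BᵀPA = [-3.1351 -2.3243]
A−BK = [1.1351 3.3243; -0.8649 -1.6757]
AᵀP(A−BK) = [18.1622 17.1892; 17.1892 22.0541]
P' = Q + AᵀP(A−BK) = [31.1622 23.1892; 23.1892 31.0541]
tr(P') = 62.2162


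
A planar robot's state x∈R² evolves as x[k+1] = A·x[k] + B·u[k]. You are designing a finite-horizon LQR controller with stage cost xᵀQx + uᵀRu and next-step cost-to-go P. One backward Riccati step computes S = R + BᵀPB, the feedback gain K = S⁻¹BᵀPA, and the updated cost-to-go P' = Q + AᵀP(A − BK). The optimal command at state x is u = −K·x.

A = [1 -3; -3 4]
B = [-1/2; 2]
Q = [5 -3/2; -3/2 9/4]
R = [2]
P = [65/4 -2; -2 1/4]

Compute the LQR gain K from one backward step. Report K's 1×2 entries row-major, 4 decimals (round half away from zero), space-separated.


-1.5028 3.8305

BᵀP = [-12.1250 1.5000]
S = R + BᵀPB = [2] + [9.0625] = [11.0625]
BᵀPA = [-16.6250 42.3750]
K = S⁻¹·BᵀPA = [-1.5028 3.8305]
A−BK = [0.2486 -1.0847; 0.0056 -3.6610]
AᵀP(A−BK) = [5.5155 -14.0678; -14.0678 35.9322]
P' = Q + AᵀP(A−BK) = [10.5155 -15.5678; -15.5678 38.1822]
tr(P') = 48.6977


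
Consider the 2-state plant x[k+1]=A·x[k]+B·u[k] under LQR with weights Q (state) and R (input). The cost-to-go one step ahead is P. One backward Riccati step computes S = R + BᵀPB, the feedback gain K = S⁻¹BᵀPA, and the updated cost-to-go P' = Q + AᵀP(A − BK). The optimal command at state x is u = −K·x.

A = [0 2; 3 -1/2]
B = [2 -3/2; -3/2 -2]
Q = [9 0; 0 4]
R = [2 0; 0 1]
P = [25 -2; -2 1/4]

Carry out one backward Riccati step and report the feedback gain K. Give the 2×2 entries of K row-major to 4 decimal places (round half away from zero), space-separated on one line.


-0.2608 0.5973 -0.2368 -0.5619

BᵀP = [53.0000 -4.3750; -33.5000 2.5000]
S = R + BᵀPB = [2 0; 0 1] + [112.5625 -70.7500; -70.7500 45.2500] = [114.5625 -70.7500; -70.7500 46.2500]
BᵀPA = [-13.1250 108.1875; 7.5000 -68.2500]
K = S⁻¹·BᵀPA = [-0.2608 0.5973; -0.2368 -0.5619]
A−BK = [0.1664 -0.0375; 2.1352 -0.7279]
AᵀP(A−BK) = [0.6029 -0.3207; -0.3207 1.0877]
P' = Q + AᵀP(A−BK) = [9.6029 -0.3207; -0.3207 5.0877]
tr(P') = 14.6907


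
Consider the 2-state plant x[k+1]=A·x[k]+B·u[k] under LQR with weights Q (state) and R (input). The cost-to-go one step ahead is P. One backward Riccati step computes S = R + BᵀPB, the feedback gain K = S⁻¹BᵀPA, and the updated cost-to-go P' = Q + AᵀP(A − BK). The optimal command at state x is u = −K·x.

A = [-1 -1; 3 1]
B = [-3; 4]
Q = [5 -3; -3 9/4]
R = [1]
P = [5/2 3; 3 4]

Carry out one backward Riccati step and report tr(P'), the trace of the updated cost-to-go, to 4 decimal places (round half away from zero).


10.2823

BᵀP = [4.5000 7.0000]
S = R + BᵀPB = [1] + [14.5000] = [15.5000]
BᵀPA = [16.5000 2.5000]
K = S⁻¹·BᵀPA = [1.0645 0.1613]
A−BK = [2.1935 -0.5161; -1.2581 0.3548]
AᵀP(A−BK) = [2.9355 -0.1613; -0.1613 0.0968]
P' = Q + AᵀP(A−BK) = [7.9355 -3.1613; -3.1613 2.3468]
tr(P') = 10.2823


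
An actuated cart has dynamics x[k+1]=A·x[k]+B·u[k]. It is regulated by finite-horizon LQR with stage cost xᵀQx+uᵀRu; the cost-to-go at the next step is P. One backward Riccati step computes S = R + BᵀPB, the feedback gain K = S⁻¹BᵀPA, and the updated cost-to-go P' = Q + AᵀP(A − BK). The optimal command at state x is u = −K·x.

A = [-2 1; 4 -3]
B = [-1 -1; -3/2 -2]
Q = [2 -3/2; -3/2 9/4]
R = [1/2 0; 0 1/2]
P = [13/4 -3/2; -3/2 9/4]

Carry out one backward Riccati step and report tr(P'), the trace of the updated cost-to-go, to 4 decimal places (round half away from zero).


BᵀP = [-1.0000 -1.8750; -0.2500 -3.0000]
S = R + BᵀPB = [1/2 0; 0 1/2] + [3.8125 4.7500; 4.7500 6.2500] = [4.3125 4.7500; 4.7500 6.7500]
BᵀPA = [-5.5000 4.6250; -11.5000 8.7500]
K = S⁻¹·BᵀPA = [2.6730 -1.5800; -3.5847 2.4081]
A−BK = [-2.9117 1.8282; 0.8401 -0.5537]
AᵀP(A−BK) = [46.4773 -29.4964; -29.4964 18.7363]
P' = Q + AᵀP(A−BK) = [48.4773 -30.9964; -30.9964 20.9863]
tr(P') = 69.4636

69.4636


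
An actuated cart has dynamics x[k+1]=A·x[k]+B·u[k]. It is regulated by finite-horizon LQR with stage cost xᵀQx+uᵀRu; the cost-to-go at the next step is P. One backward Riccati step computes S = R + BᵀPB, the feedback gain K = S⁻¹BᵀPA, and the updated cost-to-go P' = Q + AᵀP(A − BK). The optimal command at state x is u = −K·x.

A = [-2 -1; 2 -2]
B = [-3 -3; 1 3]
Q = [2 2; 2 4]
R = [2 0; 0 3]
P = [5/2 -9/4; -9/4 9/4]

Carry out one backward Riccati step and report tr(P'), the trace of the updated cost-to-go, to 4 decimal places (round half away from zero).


7.4238

BᵀP = [-9.7500 9.0000; -14.2500 13.5000]
S = R + BᵀPB = [2 0; 0 3] + [38.2500 56.2500; 56.2500 83.2500] = [40.2500 56.2500; 56.2500 86.2500]
BᵀPA = [37.5000 -8.2500; 55.5000 -12.7500]
K = S⁻¹·BᵀPA = [0.3659 0.0183; 0.4049 -0.1598]
A−BK = [0.3122 -1.4244; 0.4195 -1.5390]
AᵀP(A−BK) = [0.8098 -0.3195; -0.3195 0.6140]
P' = Q + AᵀP(A−BK) = [2.8098 1.6805; 1.6805 4.6140]
tr(P') = 7.4238


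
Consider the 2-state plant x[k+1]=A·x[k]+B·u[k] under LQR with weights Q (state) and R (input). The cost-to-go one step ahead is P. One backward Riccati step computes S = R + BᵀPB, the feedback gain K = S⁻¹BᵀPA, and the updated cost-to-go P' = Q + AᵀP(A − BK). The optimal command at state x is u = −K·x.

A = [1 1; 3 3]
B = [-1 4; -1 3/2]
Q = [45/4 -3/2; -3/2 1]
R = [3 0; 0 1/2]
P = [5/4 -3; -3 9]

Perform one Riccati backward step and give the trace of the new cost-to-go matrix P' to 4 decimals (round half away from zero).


BᵀP = [1.7500 -6.0000; 0.5000 1.5000]
S = R + BᵀPB = [3 0; 0 1/2] + [4.2500 -2.0000; -2.0000 4.2500] = [7.2500 -2.0000; -2.0000 4.7500]
BᵀPA = [-16.2500 -16.2500; 5.0000 5.0000]
K = S⁻¹·BᵀPA = [-2.2074 -2.2074; 0.1232 0.1232]
A−BK = [-1.7002 -1.7002; 0.6078 0.6078]
AᵀP(A−BK) = [27.7639 27.7639; 27.7639 27.7639]
P' = Q + AᵀP(A−BK) = [39.0139 26.2639; 26.2639 28.7639]
tr(P') = 67.7777

67.7777


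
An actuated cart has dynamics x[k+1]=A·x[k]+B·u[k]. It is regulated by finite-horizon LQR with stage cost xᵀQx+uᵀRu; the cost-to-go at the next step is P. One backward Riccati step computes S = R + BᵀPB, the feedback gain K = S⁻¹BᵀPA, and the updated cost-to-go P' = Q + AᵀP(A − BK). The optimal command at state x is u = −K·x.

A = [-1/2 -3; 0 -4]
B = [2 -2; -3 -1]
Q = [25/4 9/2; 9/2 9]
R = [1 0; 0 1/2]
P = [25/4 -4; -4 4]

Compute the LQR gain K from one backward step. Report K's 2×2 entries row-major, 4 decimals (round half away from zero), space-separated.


-0.0654 0.5641 0.1743 1.9154

BᵀP = [24.5000 -20.0000; -8.5000 4.0000]
S = R + BᵀPB = [1 0; 0 1/2] + [109.0000 -29.0000; -29.0000 13.0000] = [110.0000 -29.0000; -29.0000 13.5000]
BᵀPA = [-12.2500 6.5000; 4.2500 9.5000]
K = S⁻¹·BᵀPA = [-0.0654 0.5641; 0.1743 1.9154]
A−BK = [-0.0206 -0.2974; -0.0219 -0.3925]
AᵀP(A−BK) = [0.0204 0.1443; 0.1443 2.3876]
P' = Q + AᵀP(A−BK) = [6.2704 4.6443; 4.6443 11.3876]
tr(P') = 17.6580


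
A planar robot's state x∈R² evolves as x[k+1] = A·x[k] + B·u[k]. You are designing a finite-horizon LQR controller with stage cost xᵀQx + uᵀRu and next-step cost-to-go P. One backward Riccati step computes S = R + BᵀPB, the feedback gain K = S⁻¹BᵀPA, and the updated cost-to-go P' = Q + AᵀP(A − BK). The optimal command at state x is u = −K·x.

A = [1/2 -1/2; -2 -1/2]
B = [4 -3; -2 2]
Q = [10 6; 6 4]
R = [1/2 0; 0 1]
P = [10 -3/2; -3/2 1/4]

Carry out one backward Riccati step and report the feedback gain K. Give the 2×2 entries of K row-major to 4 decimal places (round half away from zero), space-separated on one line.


BᵀP = [43.0000 -6.5000; -33.0000 5.0000]
S = R + BᵀPB = [1/2 0; 0 1] + [185.0000 -142.0000; -142.0000 109.0000] = [185.5000 -142.0000; -142.0000 110.0000]
BᵀPA = [34.5000 -18.2500; -26.5000 14.0000]
K = S⁻¹·BᵀPA = [0.1328 -0.0809; -0.0695 0.0228]
A−BK = [-0.2396 -0.1079; -1.5954 -0.7075]
AᵀP(A−BK) = [0.0773 0.0213; 0.0213 0.0163]
P' = Q + AᵀP(A−BK) = [10.0773 6.0213; 6.0213 4.0163]
tr(P') = 14.0936

0.1328 -0.0809 -0.0695 0.0228


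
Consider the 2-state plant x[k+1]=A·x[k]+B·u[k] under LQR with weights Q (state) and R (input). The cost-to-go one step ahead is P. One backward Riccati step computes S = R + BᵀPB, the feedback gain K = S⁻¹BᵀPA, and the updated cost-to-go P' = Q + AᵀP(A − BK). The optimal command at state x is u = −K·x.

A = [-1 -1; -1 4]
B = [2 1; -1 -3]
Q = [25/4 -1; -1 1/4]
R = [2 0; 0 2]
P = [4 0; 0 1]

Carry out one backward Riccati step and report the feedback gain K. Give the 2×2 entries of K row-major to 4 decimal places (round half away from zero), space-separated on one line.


-0.5732 -0.0244 0.3537 -1.0488

BᵀP = [8.0000 -1.0000; 4.0000 -3.0000]
S = R + BᵀPB = [2 0; 0 2] + [17.0000 11.0000; 11.0000 13.0000] = [19.0000 11.0000; 11.0000 15.0000]
BᵀPA = [-7.0000 -12.0000; -1.0000 -16.0000]
K = S⁻¹·BᵀPA = [-0.5732 -0.0244; 0.3537 -1.0488]
A−BK = [-0.2073 0.0976; -0.5122 0.8293]
AᵀP(A−BK) = [1.3415 -1.2195; -1.2195 2.9268]
P' = Q + AᵀP(A−BK) = [7.5915 -2.2195; -2.2195 3.1768]
tr(P') = 10.7683


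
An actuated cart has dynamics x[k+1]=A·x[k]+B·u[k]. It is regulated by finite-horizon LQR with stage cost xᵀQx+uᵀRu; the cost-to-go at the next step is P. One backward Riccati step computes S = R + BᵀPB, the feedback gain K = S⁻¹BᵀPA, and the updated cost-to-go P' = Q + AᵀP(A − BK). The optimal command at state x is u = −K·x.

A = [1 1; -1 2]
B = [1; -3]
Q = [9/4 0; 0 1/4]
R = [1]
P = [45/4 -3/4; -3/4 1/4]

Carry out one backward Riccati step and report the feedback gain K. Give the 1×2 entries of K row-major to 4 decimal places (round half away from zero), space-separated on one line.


0.7895 0.5526

BᵀP = [13.5000 -1.5000]
S = R + BᵀPB = [1] + [18.0000] = [19.0000]
BᵀPA = [15.0000 10.5000]
K = S⁻¹·BᵀPA = [0.7895 0.5526]
A−BK = [0.2105 0.4474; 1.3684 3.6579]
AᵀP(A−BK) = [1.1579 1.7105; 1.7105 3.4474]
P' = Q + AᵀP(A−BK) = [3.4079 1.7105; 1.7105 3.6974]
tr(P') = 7.1053


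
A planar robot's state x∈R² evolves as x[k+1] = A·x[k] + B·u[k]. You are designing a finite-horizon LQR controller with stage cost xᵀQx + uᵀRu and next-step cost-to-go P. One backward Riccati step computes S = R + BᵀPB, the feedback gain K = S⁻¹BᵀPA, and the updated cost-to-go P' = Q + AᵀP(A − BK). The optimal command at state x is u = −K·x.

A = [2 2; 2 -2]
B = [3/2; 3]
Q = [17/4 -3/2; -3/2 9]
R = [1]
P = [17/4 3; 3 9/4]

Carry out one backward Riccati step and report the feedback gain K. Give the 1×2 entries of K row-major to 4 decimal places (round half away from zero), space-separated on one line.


BᵀP = [15.3750 11.2500]
S = R + BᵀPB = [1] + [56.8125] = [57.8125]
BᵀPA = [53.2500 8.2500]
K = S⁻¹·BᵀPA = [0.9211 0.1427]
A−BK = [0.6184 1.7859; -0.7632 -2.4281]
AᵀP(A−BK) = [0.9524 0.4011; 0.4011 0.8227]
P' = Q + AᵀP(A−BK) = [5.2024 -1.0989; -1.0989 9.8227]
tr(P') = 15.0251

0.9211 0.1427


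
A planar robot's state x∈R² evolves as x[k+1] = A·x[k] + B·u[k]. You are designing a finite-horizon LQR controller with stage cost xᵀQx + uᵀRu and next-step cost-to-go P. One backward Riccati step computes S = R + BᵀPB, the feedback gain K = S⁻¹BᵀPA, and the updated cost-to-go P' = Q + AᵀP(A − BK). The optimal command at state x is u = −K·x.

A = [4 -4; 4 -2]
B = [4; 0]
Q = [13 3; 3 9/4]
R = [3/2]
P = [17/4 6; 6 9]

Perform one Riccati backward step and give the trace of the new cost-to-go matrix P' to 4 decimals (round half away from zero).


38.6457

BᵀP = [17.0000 24.0000]
S = R + BᵀPB = [3/2] + [68.0000] = [69.5000]
BᵀPA = [164.0000 -116.0000]
K = S⁻¹·BᵀPA = [2.3597 -1.6691]
A−BK = [-5.4388 2.6763; 4.0000 -2.0000]
AᵀP(A−BK) = [17.0072 -10.2734; -10.2734 6.3885]
P' = Q + AᵀP(A−BK) = [30.0072 -7.2734; -7.2734 8.6385]
tr(P') = 38.6457


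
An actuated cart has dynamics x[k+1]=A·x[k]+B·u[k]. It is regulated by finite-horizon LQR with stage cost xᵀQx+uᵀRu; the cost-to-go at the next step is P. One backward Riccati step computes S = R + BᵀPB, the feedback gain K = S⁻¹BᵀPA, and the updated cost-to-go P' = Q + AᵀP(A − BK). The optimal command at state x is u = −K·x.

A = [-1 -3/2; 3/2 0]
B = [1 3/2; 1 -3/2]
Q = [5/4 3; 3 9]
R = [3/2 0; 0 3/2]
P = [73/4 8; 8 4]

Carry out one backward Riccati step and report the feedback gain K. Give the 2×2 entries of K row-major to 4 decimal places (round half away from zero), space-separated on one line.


0.0487 -0.7409 -0.4765 -0.4643

BᵀP = [26.2500 12.0000; 15.3750 6.0000]
S = R + BᵀPB = [3/2 0; 0 3/2] + [38.2500 21.3750; 21.3750 14.0625] = [39.7500 21.3750; 21.3750 15.5625]
BᵀPA = [-8.2500 -39.3750; -6.3750 -23.0625]
K = S⁻¹·BᵀPA = [0.0487 -0.7409; -0.4765 -0.4643]
A−BK = [-0.3339 -0.0626; 0.7365 0.0443]
AᵀP(A−BK) = [0.6139 0.3026; 0.3026 1.1817]
P' = Q + AᵀP(A−BK) = [1.8639 3.3026; 3.3026 10.1817]
tr(P') = 12.0457


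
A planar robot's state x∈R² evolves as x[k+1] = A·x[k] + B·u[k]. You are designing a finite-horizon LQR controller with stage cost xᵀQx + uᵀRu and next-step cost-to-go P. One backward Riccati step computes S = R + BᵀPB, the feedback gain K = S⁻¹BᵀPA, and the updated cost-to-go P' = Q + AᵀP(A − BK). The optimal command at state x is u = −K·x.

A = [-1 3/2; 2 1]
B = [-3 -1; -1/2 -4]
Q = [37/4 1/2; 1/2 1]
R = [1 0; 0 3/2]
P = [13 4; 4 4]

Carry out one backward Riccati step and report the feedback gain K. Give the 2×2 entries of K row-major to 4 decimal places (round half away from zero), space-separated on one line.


BᵀP = [-41.0000 -14.0000; -29.0000 -20.0000]
S = R + BᵀPB = [1 0; 0 3/2] + [130.0000 97.0000; 97.0000 109.0000] = [131.0000 97.0000; 97.0000 110.5000]
BᵀPA = [13.0000 -75.5000; -11.0000 -63.5000]
K = S⁻¹·BᵀPA = [0.4941 -0.4309; -0.5333 -0.1964]
A−BK = [-0.0509 0.0109; 0.1138 -0.0010]
AᵀP(A−BK) = [0.7100 -0.0583; -0.0583 0.2450]
P' = Q + AᵀP(A−BK) = [9.9600 0.4417; 0.4417 1.2450]
tr(P') = 11.2049

0.4941 -0.4309 -0.5333 -0.1964


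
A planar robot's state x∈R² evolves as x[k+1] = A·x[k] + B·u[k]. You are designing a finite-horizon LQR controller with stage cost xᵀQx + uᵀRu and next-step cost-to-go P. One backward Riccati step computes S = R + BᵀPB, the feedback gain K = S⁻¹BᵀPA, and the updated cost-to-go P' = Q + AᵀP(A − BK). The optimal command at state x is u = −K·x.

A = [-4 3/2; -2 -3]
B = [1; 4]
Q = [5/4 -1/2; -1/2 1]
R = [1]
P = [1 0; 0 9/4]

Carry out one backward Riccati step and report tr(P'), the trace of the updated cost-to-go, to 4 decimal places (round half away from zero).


19.9013

BᵀP = [1.0000 9.0000]
S = R + BᵀPB = [1] + [37.0000] = [38.0000]
BᵀPA = [-22.0000 -25.5000]
K = S⁻¹·BᵀPA = [-0.5789 -0.6711]
A−BK = [-3.4211 2.1711; 0.3158 -0.3158]
AᵀP(A−BK) = [12.2632 -7.2632; -7.2632 5.3882]
P' = Q + AᵀP(A−BK) = [13.5132 -7.7632; -7.7632 6.3882]
tr(P') = 19.9013


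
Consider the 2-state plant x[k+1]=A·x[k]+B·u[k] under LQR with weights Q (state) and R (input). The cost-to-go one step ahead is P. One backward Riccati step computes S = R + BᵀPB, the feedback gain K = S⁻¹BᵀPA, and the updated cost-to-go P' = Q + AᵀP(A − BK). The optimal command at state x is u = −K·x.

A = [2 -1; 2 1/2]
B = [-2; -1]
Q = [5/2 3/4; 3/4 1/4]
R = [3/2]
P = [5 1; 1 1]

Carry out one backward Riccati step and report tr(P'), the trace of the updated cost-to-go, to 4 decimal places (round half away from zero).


6.0094

BᵀP = [-11.0000 -3.0000]
S = R + BᵀPB = [3/2] + [25.0000] = [26.5000]
BᵀPA = [-28.0000 9.5000]
K = S⁻¹·BᵀPA = [-1.0566 0.3585]
A−BK = [-0.1132 -0.2830; 0.9434 0.8585]
AᵀP(A−BK) = [2.4151 0.0377; 0.0377 0.8443]
P' = Q + AᵀP(A−BK) = [4.9151 0.7877; 0.7877 1.0943]
tr(P') = 6.0094
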